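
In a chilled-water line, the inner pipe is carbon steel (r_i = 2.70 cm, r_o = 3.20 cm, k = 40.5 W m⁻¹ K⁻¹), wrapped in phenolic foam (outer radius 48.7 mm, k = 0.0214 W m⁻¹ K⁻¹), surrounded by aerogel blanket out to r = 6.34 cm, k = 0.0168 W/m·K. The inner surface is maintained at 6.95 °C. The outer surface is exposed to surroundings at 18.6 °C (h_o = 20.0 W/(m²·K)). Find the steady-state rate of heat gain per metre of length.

Q' = 2.03 W/m

Series thermal resistances, inner to outer:
  R'_carbon steel = ln(0.0320/0.0270)/(2πk) = 0.1699/(2π·40.5) = 6.677×10^-4 m·K/W
  R'_phenolic foam = ln(0.0487/0.0320)/(2πk) = 0.4199/(2π·0.0214) = 3.123 m·K/W
  R'_aerogel blanket = ln(0.0634/0.0487)/(2πk) = 0.2638/(2π·0.0168) = 2.499 m·K/W
  R'_conv,out = 1/(2πr h) = 1/(2π·0.0634·20.0) = 0.1255 m·K/W
ΣR = 6.677×10^-4 + 3.123 + 2.499 + 0.1255 = 5.748 m·K/W
Q' = ΔT/ΣR = (6.95 °C − 18.6 °C)/5.748 = -2.03 W/m
(Negative Q' ⇒ heat flows inward; heat gain = 2.03 W/m.)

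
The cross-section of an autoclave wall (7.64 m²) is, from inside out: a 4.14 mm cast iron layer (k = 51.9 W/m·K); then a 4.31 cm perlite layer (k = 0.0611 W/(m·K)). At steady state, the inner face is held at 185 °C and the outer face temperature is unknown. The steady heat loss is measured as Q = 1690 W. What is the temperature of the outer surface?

T_out = 28.9 °C

Series resistances:
  R_cast iron = L/(kA) = 0.00414/(51.9·7.64) = 1.044×10^-5 K/W
  R_perlite = L/(kA) = 0.0431/(0.0611·7.64) = 0.09233 K/W
ΣR = 0.09234 K/W
ΔT = Q·ΣR = 1690 × 0.09234 = 156.1 K
Heat flows outward, so T_out = T_in − ΔT = 185 − 156.1 = 28.9 °C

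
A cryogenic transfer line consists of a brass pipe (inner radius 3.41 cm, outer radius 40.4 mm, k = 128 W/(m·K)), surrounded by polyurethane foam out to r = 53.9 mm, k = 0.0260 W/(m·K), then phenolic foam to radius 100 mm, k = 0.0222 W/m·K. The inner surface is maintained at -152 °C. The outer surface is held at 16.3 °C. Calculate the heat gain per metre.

Q' = 27.2 W/m

Resistance network (inner→outer):
  R'_brass = ln(0.0404/0.0341)/(2πk) = 0.1695/(2π·128) = 2.108×10^-4 m·K/W
  R'_polyurethane foam = ln(0.0539/0.0404)/(2πk) = 0.2883/(2π·0.0260) = 1.765 m·K/W
  R'_phenolic foam = ln(0.100/0.0539)/(2πk) = 0.6180/(2π·0.0222) = 4.431 m·K/W
ΣR = 2.108×10^-4 + 1.765 + 4.431 = 6.196 m·K/W
Q' = ΔT/ΣR = (-152 °C − 16.3 °C)/6.196 = -27.2 W/m
(Negative Q' ⇒ heat flows inward; heat gain = 27.2 W/m.)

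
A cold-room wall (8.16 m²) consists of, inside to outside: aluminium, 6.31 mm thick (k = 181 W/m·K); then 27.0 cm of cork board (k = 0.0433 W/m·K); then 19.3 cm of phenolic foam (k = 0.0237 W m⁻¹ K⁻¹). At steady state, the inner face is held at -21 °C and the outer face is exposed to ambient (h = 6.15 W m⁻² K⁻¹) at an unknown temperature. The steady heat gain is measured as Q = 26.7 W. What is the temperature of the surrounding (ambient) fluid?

Series resistances:
  R_aluminium = L/(kA) = 0.00631/(181·8.16) = 4.272×10^-6 K/W
  R_cork board = L/(kA) = 0.270/(0.0433·8.16) = 0.7642 K/W
  R_phenolic foam = L/(kA) = 0.193/(0.0237·8.16) = 0.9980 K/W
  R_conv,out = 1/(hA) = 1/(6.15·8.16) = 0.01993 K/W
ΣR = 1.782 K/W
ΔT = Q·ΣR = 26.7 × 1.782 = 47.58 K
Heat flows inward, so T_out = T_in + ΔT = -21 + 47.58 = 26.6 °C

T_out = 26.6 °C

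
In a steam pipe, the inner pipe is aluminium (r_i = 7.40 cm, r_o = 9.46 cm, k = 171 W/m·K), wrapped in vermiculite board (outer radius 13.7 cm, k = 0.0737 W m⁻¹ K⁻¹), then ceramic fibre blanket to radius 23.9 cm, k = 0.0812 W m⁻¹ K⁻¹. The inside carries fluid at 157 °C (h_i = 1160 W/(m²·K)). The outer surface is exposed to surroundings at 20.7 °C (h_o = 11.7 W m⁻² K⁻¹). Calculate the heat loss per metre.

Q' = 69.9 W/m

Series thermal resistances, inner to outer:
  R'_conv,in = 1/(2πr h) = 1/(2π·0.0740·1160) = 0.001854 m·K/W
  R'_aluminium = ln(0.0946/0.0740)/(2πk) = 0.2456/(2π·171) = 2.286×10^-4 m·K/W
  R'_vermiculite board = ln(0.137/0.0946)/(2πk) = 0.3703/(2π·0.0737) = 0.7997 m·K/W
  R'_ceramic fibre blanket = ln(0.239/0.137)/(2πk) = 0.5565/(2π·0.0812) = 1.091 m·K/W
  R'_conv,out = 1/(2πr h) = 1/(2π·0.239·11.7) = 0.05692 m·K/W
ΣR = 0.001854 + 2.286×10^-4 + 0.7997 + 1.091 + 0.05692 = 1.950 m·K/W
Q' = ΔT/ΣR = (157 °C − 20.7 °C)/1.950 = 69.9 W/m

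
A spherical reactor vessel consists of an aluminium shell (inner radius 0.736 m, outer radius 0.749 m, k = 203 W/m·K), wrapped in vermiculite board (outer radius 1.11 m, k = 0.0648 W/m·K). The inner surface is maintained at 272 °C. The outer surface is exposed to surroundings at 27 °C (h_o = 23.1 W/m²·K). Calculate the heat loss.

Q = 457 W

Resistance network (inner→outer):
  R_aluminium = (1/0.736 − 1/0.749)/(4πk) = 0.02358/(4π·203) = 9.244×10^-6 K/W
  R_vermiculite board = (1/0.749 − 1/1.11)/(4πk) = 0.4342/(4π·0.0648) = 0.5332 K/W
  R_conv,out = 1/(4πr²h) = 1/(4π·1.11²·23.1) = 0.002796 K/W
ΣR = 9.244×10^-6 + 0.5332 + 0.002796 = 0.5360 K/W
Q = ΔT/ΣR = (272 °C − 27 °C)/0.5360 = 457 W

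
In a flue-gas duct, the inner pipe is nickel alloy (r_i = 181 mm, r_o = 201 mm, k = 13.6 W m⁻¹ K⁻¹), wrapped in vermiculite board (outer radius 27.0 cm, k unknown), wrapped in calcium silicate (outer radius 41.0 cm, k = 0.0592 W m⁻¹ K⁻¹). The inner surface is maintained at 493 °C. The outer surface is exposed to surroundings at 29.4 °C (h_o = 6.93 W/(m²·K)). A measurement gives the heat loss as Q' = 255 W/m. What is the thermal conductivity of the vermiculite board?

k = 0.0736 W/m·K

ΣR = ΔT/Q' = |493 − 29.4|/255 = 1.818 m·K/W
Known resistances:
  R'_nickel alloy = ln(0.201/0.181)/(2πk) = 0.1048/(2π·13.6) = 0.001227 m·K/W
  R'_calcium silicate = ln(0.410/0.270)/(2πk) = 0.4177/(2π·0.0592) = 1.123 m·K/W
  R'_conv,out = 1/(2πr h) = 1/(2π·0.410·6.93) = 0.05601 m·K/W
R_vermiculite board = ΣR − ΣR_known = 1.818 − 1.180 = 0.6380 m·K/W
ln(r₂/r₁)/(2πk) = 0.6380 ⇒ k = 0.2951/(2π·0.6380) = 0.0736 W/m·K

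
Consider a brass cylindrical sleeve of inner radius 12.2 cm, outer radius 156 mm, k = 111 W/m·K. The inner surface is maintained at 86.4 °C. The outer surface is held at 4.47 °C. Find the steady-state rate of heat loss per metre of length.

Q' = 2.32×10^5 W/m

Q' = 2πk·ΔT/ln(r₂/r₁) = 2π × 111 × 81.93 / ln(0.156/0.122) = 2.32×10^5 W/m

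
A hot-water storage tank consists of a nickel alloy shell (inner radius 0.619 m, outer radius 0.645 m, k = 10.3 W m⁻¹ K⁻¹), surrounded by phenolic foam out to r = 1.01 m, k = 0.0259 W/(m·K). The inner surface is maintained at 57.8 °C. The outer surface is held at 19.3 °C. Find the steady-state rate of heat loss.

Series thermal resistances, inner to outer:
  R_nickel alloy = (1/0.619 − 1/0.645)/(4πk) = 0.06512/(4π·10.3) = 5.031×10^-4 K/W
  R_phenolic foam = (1/0.645 − 1/1.01)/(4πk) = 0.5603/(4π·0.0259) = 1.721 K/W
ΣR = 5.031×10^-4 + 1.721 = 1.722 K/W
Q = ΔT/ΣR = (57.8 °C − 19.3 °C)/1.722 = 22.4 W

Q = 22.4 W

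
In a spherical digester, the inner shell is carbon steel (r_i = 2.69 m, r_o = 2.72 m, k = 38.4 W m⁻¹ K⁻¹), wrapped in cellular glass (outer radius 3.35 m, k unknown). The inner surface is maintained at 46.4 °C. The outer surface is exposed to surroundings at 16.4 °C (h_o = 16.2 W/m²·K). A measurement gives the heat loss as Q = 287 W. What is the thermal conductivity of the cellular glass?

ΣR = ΔT/Q = |46.4 − 16.4|/287 = 0.1045 K/W
Known resistances:
  R_carbon steel = (1/2.69 − 1/2.72)/(4πk) = 0.004100/(4π·38.4) = 8.497×10^-6 K/W
  R_conv,out = 1/(4πr²h) = 1/(4π·3.35²·16.2) = 4.377×10^-4 K/W
R_cellular glass = ΣR − ΣR_known = 0.1045 − 4.462×10^-4 = 0.1041 K/W
(1/r₁−1/r₂)/(4πk) = 0.1041 ⇒ k = 0.06914/(4π·0.1041) = 0.0529 W/m·K

k = 0.0529 W/m·K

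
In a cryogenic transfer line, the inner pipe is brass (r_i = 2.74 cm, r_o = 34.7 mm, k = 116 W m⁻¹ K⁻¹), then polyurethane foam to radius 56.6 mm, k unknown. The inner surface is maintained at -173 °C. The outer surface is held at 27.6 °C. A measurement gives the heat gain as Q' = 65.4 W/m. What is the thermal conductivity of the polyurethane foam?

ΣR = ΔT/Q' = |-173 − 27.6|/65.4 = 3.067 m·K/W
Known resistances:
  R'_brass = ln(0.0347/0.0274)/(2πk) = 0.2362/(2π·116) = 3.241×10^-4 m·K/W
R_polyurethane foam = ΣR − ΣR_known = 3.067 − 3.241×10^-4 = 3.067 m·K/W
ln(r₂/r₁)/(2πk) = 3.067 ⇒ k = 0.4893/(2π·3.067) = 0.0254 W/m·K

k = 0.0254 W/m·K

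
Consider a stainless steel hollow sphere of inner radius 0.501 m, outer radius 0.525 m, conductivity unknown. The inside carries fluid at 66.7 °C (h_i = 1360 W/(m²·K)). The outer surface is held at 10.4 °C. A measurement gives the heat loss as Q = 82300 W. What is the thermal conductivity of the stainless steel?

k = 16.1 W/m·K

ΣR = ΔT/Q = |66.7 − 10.4|/82300 = 6.841×10^-4 K/W
Known resistances:
  R_conv,in = 1/(4πr²h) = 1/(4π·0.501²·1360) = 2.331×10^-4 K/W
R_stainless steel = ΣR − ΣR_known = 6.841×10^-4 − 2.331×10^-4 = 4.510×10^-4 K/W
(1/r₁−1/r₂)/(4πk) = 4.510×10^-4 ⇒ k = 0.09125/(4π·4.510×10^-4) = 16.1 W/m·K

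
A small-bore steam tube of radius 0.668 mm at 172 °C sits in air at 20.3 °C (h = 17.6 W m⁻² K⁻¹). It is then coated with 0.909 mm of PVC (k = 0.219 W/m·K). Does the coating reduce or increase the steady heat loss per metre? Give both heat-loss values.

increases: 11.2 → 23.9 W/m

Critical radius for a cylinder: r_cr = k/h = 0.0124 m = 1.24 cm.
Outer radius after coating: r₂ = 6.68×10^-4 + 9.09×10^-4 = 0.001577 m.
Since r₁ < r_cr and r₂ ≤ r_cr, the coating moves toward the maximum at r_cr — heat loss rises.
Bare: R = 1/(2πr₁h) = 13.54 m·K/W; Q = 151.7/13.54 = 11.2 W/m.
Coated: R = R_cond + R_conv = 6.358 m·K/W; Q = 151.7/6.358 = 23.9 W/m.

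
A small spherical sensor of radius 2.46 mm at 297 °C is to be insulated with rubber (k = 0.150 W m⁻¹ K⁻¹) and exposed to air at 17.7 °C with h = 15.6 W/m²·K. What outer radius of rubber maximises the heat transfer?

For a sphere, r_cr = 2k_ins/h = 2·0.150/15.6 = 0.0192 m = 1.92 cm

r_cr = 1.92 cm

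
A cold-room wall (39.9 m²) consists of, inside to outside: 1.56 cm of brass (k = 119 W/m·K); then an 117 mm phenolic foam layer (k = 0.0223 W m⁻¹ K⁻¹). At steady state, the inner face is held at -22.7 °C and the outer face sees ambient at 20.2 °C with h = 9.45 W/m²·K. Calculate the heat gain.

Treat each layer as a resistance in series:
  R_brass = L/(kA) = 0.0156/(119·39.9) = 3.286×10^-6 K/W
  R_phenolic foam = L/(kA) = 0.117/(0.0223·39.9) = 0.1315 K/W
  R_conv,out = 1/(hA) = 1/(9.45·39.9) = 0.002652 K/W
ΣR = 3.286×10^-6 + 0.1315 + 0.002652 = 0.1342 K/W
Q = ΔT/ΣR = (-22.7 °C − 20.2 °C)/0.1342 = -320 W
(Negative Q ⇒ heat flows inward; heat gain = 320 W.)

Q = 320 W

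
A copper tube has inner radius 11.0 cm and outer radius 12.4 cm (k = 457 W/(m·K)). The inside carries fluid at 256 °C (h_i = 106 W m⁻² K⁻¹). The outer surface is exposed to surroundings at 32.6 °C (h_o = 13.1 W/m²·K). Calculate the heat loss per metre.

Treat each layer as a resistance in series:
  R'_conv,in = 1/(2πr h) = 1/(2π·0.110·106) = 0.01365 m·K/W
  R'_copper = ln(0.124/0.110)/(2πk) = 0.1198/(2π·457) = 4.172×10^-5 m·K/W
  R'_conv,out = 1/(2πr h) = 1/(2π·0.124·13.1) = 0.09798 m·K/W
ΣR = 0.01365 + 4.172×10^-5 + 0.09798 = 0.1117 m·K/W
Q' = ΔT/ΣR = (256 °C − 32.6 °C)/0.1117 = 2000 W/m

Q' = 2.00 kW/m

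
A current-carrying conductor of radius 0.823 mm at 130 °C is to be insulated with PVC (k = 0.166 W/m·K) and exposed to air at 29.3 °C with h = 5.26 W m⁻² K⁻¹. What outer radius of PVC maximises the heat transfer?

For a cylinder, r_cr = k_ins/h = 0.166/5.26 = 0.0316 m = 3.16 cm

r_cr = 3.16 cm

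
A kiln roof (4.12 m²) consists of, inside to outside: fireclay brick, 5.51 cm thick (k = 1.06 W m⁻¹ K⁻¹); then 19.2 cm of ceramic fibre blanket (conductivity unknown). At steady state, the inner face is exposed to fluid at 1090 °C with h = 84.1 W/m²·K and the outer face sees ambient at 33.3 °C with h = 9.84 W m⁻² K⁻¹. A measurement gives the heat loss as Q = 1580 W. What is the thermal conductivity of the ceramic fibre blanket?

ΣR = ΔT/Q = |1090 − 33.3|/1580 = 0.6688 K/W
Known resistances:
  R_conv,in = 1/(hA) = 1/(84.1·4.12) = 0.002886 K/W
  R_fireclay brick = L/(kA) = 0.0551/(1.06·4.12) = 0.01262 K/W
  R_conv,out = 1/(hA) = 1/(9.84·4.12) = 0.02467 K/W
R_ceramic fibre blanket = ΣR − ΣR_known = 0.6688 − 0.04018 = 0.6286 K/W
L/(kA) = 0.6286 ⇒ k = 0.192/(0.6286·4.12) = 0.0741 W/m·K

k = 0.0741 W/m·K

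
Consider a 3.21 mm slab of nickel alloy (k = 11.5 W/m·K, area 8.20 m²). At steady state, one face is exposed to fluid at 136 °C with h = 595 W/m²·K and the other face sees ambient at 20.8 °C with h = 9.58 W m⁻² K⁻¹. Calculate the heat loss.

Q = 8.88 kW

Series thermal resistances, inner to outer:
  R_conv,in = 1/(hA) = 1/(595·8.20) = 2.050×10^-4 K/W
  R_nickel alloy = L/(kA) = 0.00321/(11.5·8.20) = 3.404×10^-5 K/W
  R_conv,out = 1/(hA) = 1/(9.58·8.20) = 0.01273 K/W
ΣR = 2.050×10^-4 + 3.404×10^-5 + 0.01273 = 0.01297 K/W
Q = ΔT/ΣR = (136 °C − 20.8 °C)/0.01297 = 8880 W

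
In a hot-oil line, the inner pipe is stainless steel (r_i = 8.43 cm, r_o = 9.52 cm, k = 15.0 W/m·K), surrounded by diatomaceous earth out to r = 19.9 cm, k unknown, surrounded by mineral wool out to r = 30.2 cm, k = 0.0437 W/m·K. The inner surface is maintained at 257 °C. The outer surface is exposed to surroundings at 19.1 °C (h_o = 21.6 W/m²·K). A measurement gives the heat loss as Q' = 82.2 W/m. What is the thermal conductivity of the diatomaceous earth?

k = 0.0870 W/m·K

ΣR = ΔT/Q' = |257 − 19.1|/82.2 = 2.894 m·K/W
Known resistances:
  R'_stainless steel = ln(0.0952/0.0843)/(2πk) = 0.1216/(2π·15.0) = 0.001290 m·K/W
  R'_mineral wool = ln(0.302/0.199)/(2πk) = 0.4171/(2π·0.0437) = 1.519 m·K/W
  R'_conv,out = 1/(2πr h) = 1/(2π·0.302·21.6) = 0.02440 m·K/W
R_diatomaceous earth = ΣR − ΣR_known = 2.894 − 1.545 = 1.349 m·K/W
ln(r₂/r₁)/(2πk) = 1.349 ⇒ k = 0.7373/(2π·1.349) = 0.0870 W/m·K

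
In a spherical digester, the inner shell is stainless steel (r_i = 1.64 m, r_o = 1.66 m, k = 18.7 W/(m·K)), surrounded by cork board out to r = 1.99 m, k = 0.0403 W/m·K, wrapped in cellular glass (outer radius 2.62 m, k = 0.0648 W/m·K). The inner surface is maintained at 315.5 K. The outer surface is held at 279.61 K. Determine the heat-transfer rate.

Series thermal resistances, inner to outer:
  R_stainless steel = (1/1.64 − 1/1.66)/(4πk) = 0.007346/(4π·18.7) = 3.126×10^-5 K/W
  R_cork board = (1/1.66 − 1/1.99)/(4πk) = 0.09990/(4π·0.0403) = 0.1973 K/W
  R_cellular glass = (1/1.99 − 1/2.62)/(4πk) = 0.1208/(4π·0.0648) = 0.1484 K/W
ΣR = 3.126×10^-5 + 0.1973 + 0.1484 = 0.3457 K/W
Q = ΔT/ΣR = (315.5 K − 279.61 K)/0.3457 = 104 W

Q = 104 W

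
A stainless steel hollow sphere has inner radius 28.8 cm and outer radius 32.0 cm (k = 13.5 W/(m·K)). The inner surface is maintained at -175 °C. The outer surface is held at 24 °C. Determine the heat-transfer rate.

Q = 97.2 kW

Q = 4πk·ΔT/(1/r₁ − 1/r₂) = 4π × 13.5 × 199 / (1/0.288 − 1/0.320) = 97200 W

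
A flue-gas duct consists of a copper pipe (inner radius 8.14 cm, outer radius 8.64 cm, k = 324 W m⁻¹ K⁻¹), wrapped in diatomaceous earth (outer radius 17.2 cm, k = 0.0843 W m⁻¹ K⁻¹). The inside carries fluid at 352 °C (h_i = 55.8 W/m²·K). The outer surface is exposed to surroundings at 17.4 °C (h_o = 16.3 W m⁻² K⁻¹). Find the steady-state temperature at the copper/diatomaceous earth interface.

T = 344 °C

Resistance network (inner→outer):
  R'_conv,in = 1/(2πr h) = 1/(2π·0.0814·55.8) = 0.03504 m·K/W
  R'_copper = ln(0.0864/0.0814)/(2πk) = 0.05961/(2π·324) = 2.928×10^-5 m·K/W
  R'_diatomaceous earth = ln(0.172/0.0864)/(2πk) = 0.6885/(2π·0.0843) = 1.300 m·K/W
  R'_conv,out = 1/(2πr h) = 1/(2π·0.172·16.3) = 0.05677 m·K/W
ΣR = 0.03504 + 2.928×10^-5 + 1.300 + 0.05677 = 1.392 m·K/W
Q' = ΔT/ΣR = (352 °C − 17.4 °C)/1.392 = 240.4 W/m
From the inner boundary to the copper/diatomaceous earth interface, ΣR_partial = 0.03507 m·K/W.
T_interface = T_in − Q'·ΣR_partial = 352 °C − (240.4)(0.03507) = 344 °C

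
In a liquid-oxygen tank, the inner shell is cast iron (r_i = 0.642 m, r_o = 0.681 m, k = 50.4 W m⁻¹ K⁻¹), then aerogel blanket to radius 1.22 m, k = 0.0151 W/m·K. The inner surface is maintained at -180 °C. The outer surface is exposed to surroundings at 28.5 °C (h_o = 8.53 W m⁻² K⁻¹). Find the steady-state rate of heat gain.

Q = 60.9 W

Series thermal resistances, inner to outer:
  R_cast iron = (1/0.642 − 1/0.681)/(4πk) = 0.08920/(4π·50.4) = 1.408×10^-4 K/W
  R_aerogel blanket = (1/0.681 − 1/1.22)/(4πk) = 0.6488/(4π·0.0151) = 3.419 K/W
  R_conv,out = 1/(4πr²h) = 1/(4π·1.22²·8.53) = 0.006268 K/W
ΣR = 1.408×10^-4 + 3.419 + 0.006268 = 3.425 K/W
Q = ΔT/ΣR = (-180 °C − 28.5 °C)/3.425 = -60.9 W
(Negative Q ⇒ heat flows inward; heat gain = 60.9 W.)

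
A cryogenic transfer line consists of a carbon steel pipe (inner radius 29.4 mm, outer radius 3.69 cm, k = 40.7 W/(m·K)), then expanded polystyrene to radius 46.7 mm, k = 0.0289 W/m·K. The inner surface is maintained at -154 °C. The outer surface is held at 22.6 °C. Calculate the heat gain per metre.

Q' = 136 W/m

Series thermal resistances, inner to outer:
  R'_carbon steel = ln(0.0369/0.0294)/(2πk) = 0.2272/(2π·40.7) = 8.885×10^-4 m·K/W
  R'_expanded polystyrene = ln(0.0467/0.0369)/(2πk) = 0.2355/(2π·0.0289) = 1.297 m·K/W
ΣR = 8.885×10^-4 + 1.297 = 1.298 m·K/W
Q' = ΔT/ΣR = (-154 °C − 22.6 °C)/1.298 = -136 W/m
(Negative Q' ⇒ heat flows inward; heat gain = 136 W/m.)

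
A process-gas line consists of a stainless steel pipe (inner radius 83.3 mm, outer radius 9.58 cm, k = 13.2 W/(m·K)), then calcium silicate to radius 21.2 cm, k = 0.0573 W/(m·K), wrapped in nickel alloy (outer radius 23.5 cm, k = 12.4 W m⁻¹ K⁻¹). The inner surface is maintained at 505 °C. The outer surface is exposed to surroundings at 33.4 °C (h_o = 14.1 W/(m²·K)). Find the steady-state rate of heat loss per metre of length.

Q' = 209 W/m

Series thermal resistances, inner to outer:
  R'_stainless steel = ln(0.0958/0.0833)/(2πk) = 0.1398/(2π·13.2) = 0.001686 m·K/W
  R'_calcium silicate = ln(0.212/0.0958)/(2πk) = 0.7943/(2π·0.0573) = 2.206 m·K/W
  R'_nickel alloy = ln(0.235/0.212)/(2πk) = 0.1030/(2π·12.4) = 0.001322 m·K/W
  R'_conv,out = 1/(2πr h) = 1/(2π·0.235·14.1) = 0.04803 m·K/W
ΣR = 0.001686 + 2.206 + 0.001322 + 0.04803 = 2.257 m·K/W
Q' = ΔT/ΣR = (505 °C − 33.4 °C)/2.257 = 209 W/m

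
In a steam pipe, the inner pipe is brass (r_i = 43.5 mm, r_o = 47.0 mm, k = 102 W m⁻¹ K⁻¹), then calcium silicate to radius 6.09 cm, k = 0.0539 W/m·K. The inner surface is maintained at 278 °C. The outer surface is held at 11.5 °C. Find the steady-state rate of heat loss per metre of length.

Q' = 348 W/m

Treat each layer as a resistance in series:
  R'_brass = ln(0.0470/0.0435)/(2πk) = 0.07739/(2π·102) = 1.207×10^-4 m·K/W
  R'_calcium silicate = ln(0.0609/0.0470)/(2πk) = 0.2591/(2π·0.0539) = 0.7650 m·K/W
ΣR = 1.207×10^-4 + 0.7650 = 0.7651 m·K/W
Q' = ΔT/ΣR = (278 °C − 11.5 °C)/0.7651 = 348 W/m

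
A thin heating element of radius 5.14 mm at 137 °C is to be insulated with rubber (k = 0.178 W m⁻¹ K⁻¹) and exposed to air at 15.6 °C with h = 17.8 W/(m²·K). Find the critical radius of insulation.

For a cylinder, r_cr = k_ins/h = 0.178/17.8 = 0.0100 m = 1.00 cm

r_cr = 1.00 cm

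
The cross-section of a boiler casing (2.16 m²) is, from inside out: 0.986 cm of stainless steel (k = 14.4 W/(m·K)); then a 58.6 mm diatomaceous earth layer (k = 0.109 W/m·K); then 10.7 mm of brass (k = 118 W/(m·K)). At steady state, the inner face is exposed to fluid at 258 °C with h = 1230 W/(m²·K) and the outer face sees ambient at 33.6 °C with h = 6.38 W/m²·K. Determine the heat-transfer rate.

Series thermal resistances, inner to outer:
  R_conv,in = 1/(hA) = 1/(1230·2.16) = 3.764×10^-4 K/W
  R_stainless steel = L/(kA) = 0.00986/(14.4·2.16) = 3.170×10^-4 K/W
  R_diatomaceous earth = L/(kA) = 0.0586/(0.109·2.16) = 0.2489 K/W
  R_brass = L/(kA) = 0.0107/(118·2.16) = 4.198×10^-5 K/W
  R_conv,out = 1/(hA) = 1/(6.38·2.16) = 0.07256 K/W
ΣR = 3.764×10^-4 + 3.170×10^-4 + 0.2489 + 4.198×10^-5 + 0.07256 = 0.3222 K/W
Q = ΔT/ΣR = (258 °C − 33.6 °C)/0.3222 = 696 W

Q = 696 W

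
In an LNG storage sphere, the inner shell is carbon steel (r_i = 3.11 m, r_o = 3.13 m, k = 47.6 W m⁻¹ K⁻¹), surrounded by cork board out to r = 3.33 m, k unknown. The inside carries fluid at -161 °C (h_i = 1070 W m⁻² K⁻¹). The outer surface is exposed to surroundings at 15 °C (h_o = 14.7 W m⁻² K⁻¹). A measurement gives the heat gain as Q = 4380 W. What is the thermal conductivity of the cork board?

k = 0.0385 W/m·K

ΣR = ΔT/Q = |-161 − 15|/4380 = 0.04018 K/W
Known resistances:
  R_conv,in = 1/(4πr²h) = 1/(4π·3.11²·1070) = 7.689×10^-6 K/W
  R_carbon steel = (1/3.11 − 1/3.13)/(4πk) = 0.002055/(4π·47.6) = 3.435×10^-6 K/W
  R_conv,out = 1/(4πr²h) = 1/(4π·3.33²·14.7) = 4.882×10^-4 K/W
R_cork board = ΣR − ΣR_known = 0.04018 − 4.993×10^-4 = 0.03968 K/W
(1/r₁−1/r₂)/(4πk) = 0.03968 ⇒ k = 0.01919/(4π·0.03968) = 0.0385 W/m·K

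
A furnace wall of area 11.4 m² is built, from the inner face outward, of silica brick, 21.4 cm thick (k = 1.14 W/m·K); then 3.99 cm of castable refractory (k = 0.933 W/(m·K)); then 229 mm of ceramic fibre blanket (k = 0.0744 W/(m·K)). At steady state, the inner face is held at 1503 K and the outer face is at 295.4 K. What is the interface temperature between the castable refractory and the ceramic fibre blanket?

T = 1419 K

Series thermal resistances, inner to outer:
  R_silica brick = L/(kA) = 0.214/(1.14·11.4) = 0.01647 K/W
  R_castable refractory = L/(kA) = 0.0399/(0.933·11.4) = 0.003751 K/W
  R_ceramic fibre blanket = L/(kA) = 0.229/(0.0744·11.4) = 0.2700 K/W
ΣR = 0.01647 + 0.003751 + 0.2700 = 0.2902 K/W
Q = ΔT/ΣR = (1503 K − 295.4 K)/0.2902 = 4161 W
From the inner boundary to the castable refractory/ceramic fibre blanket interface, ΣR_partial = 0.02022 K/W.
T_interface = T_in − Q·ΣR_partial = 1503 K − (4161)(0.02022) = 1419 K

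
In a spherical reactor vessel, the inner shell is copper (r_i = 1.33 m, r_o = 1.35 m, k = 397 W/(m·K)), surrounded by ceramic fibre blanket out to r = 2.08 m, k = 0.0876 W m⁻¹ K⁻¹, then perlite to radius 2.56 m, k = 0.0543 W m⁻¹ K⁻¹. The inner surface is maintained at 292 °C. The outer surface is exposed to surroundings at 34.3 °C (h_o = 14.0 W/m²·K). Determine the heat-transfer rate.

Resistance network (inner→outer):
  R_copper = (1/1.33 − 1/1.35)/(4πk) = 0.01114/(4π·397) = 2.233×10^-6 K/W
  R_ceramic fibre blanket = (1/1.35 − 1/2.08)/(4πk) = 0.2600/(4π·0.0876) = 0.2362 K/W
  R_perlite = (1/2.08 − 1/2.56)/(4πk) = 0.09014/(4π·0.0543) = 0.1321 K/W
  R_conv,out = 1/(4πr²h) = 1/(4π·2.56²·14.0) = 8.673×10^-4 K/W
ΣR = 2.233×10^-6 + 0.2362 + 0.1321 + 8.673×10^-4 = 0.3692 K/W
Q = ΔT/ΣR = (292 °C − 34.3 °C)/0.3692 = 698 W

Q = 698 W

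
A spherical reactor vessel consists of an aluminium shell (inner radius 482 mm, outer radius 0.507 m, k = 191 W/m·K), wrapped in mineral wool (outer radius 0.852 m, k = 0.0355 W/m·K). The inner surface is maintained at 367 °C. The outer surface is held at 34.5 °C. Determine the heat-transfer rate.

Q = 186 W

Resistance network (inner→outer):
  R_aluminium = (1/0.482 − 1/0.507)/(4πk) = 0.1023/(4π·191) = 4.262×10^-5 K/W
  R_mineral wool = (1/0.507 − 1/0.852)/(4πk) = 0.7987/(4π·0.0355) = 1.790 K/W
ΣR = 4.262×10^-5 + 1.790 = 1.790 K/W
Q = ΔT/ΣR = (367 °C − 34.5 °C)/1.790 = 186 W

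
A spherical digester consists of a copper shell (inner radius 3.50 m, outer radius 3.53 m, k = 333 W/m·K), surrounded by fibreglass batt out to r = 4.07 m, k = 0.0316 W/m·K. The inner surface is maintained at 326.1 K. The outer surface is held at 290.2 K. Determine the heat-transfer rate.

Resistance network (inner→outer):
  R_copper = (1/3.50 − 1/3.53)/(4πk) = 0.002428/(4π·333) = 5.803×10^-7 K/W
  R_fibreglass batt = (1/3.53 − 1/4.07)/(4πk) = 0.03759/(4π·0.0316) = 0.09465 K/W
ΣR = 5.803×10^-7 + 0.09465 = 0.09465 K/W
Q = ΔT/ΣR = (326.1 K − 290.2 K)/0.09465 = 379 W

Q = 379 W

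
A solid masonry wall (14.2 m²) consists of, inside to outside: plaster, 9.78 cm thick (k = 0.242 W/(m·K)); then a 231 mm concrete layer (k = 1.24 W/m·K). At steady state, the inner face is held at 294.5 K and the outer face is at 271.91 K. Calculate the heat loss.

Resistance network (inner→outer):
  R_plaster = L/(kA) = 0.0978/(0.242·14.2) = 0.02846 K/W
  R_concrete = L/(kA) = 0.231/(1.24·14.2) = 0.01312 K/W
ΣR = 0.02846 + 0.01312 = 0.04158 K/W
Q = ΔT/ΣR = (294.5 K − 271.91 K)/0.04158 = 543 W

Q = 543 W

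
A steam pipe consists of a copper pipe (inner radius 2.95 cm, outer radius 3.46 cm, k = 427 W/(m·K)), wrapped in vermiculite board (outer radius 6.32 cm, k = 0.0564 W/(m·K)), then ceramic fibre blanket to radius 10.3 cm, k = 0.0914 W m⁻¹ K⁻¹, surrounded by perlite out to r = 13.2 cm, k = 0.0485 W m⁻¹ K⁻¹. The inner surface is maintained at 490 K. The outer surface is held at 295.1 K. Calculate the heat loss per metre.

Resistance network (inner→outer):
  R'_copper = ln(0.0346/0.0295)/(2πk) = 0.1595/(2π·427) = 5.944×10^-5 m·K/W
  R'_vermiculite board = ln(0.0632/0.0346)/(2πk) = 0.6025/(2π·0.0564) = 1.700 m·K/W
  R'_ceramic fibre blanket = ln(0.103/0.0632)/(2πk) = 0.4884/(2π·0.0914) = 0.8505 m·K/W
  R'_perlite = ln(0.132/0.103)/(2πk) = 0.2481/(2π·0.0485) = 0.8141 m·K/W
ΣR = 5.944×10^-5 + 1.700 + 0.8505 + 0.8141 = 3.365 m·K/W
Q' = ΔT/ΣR = (490 K − 295.1 K)/3.365 = 57.9 W/m

Q' = 57.9 W/m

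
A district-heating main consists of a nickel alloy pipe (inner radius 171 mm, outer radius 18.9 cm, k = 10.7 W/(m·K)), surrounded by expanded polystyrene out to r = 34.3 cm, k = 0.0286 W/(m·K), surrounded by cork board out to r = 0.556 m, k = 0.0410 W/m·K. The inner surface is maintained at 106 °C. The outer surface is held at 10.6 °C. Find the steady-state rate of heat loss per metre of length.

Q' = 18.4 W/m

Series thermal resistances, inner to outer:
  R'_nickel alloy = ln(0.189/0.171)/(2πk) = 0.1001/(2π·10.7) = 0.001489 m·K/W
  R'_expanded polystyrene = ln(0.343/0.189)/(2πk) = 0.5960/(2π·0.0286) = 3.317 m·K/W
  R'_cork board = ln(0.556/0.343)/(2πk) = 0.4830/(2π·0.0410) = 1.875 m·K/W
ΣR = 0.001489 + 3.317 + 1.875 = 5.193 m·K/W
Q' = ΔT/ΣR = (106 °C − 10.6 °C)/5.193 = 18.4 W/m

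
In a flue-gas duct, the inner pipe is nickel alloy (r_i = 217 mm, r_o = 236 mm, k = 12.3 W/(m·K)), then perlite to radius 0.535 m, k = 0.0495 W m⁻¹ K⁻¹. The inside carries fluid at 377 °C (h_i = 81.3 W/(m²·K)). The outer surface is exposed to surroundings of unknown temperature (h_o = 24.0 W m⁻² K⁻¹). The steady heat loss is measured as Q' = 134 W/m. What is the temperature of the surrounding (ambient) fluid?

Sum the resistances:
  R'_conv,in = 1/(2πr h) = 1/(2π·0.217·81.3) = 0.009021 m·K/W
  R'_nickel alloy = ln(0.236/0.217)/(2πk) = 0.08393/(2π·12.3) = 0.001086 m·K/W
  R'_perlite = ln(0.535/0.236)/(2πk) = 0.8184/(2π·0.0495) = 2.631 m·K/W
  R'_conv,out = 1/(2πr h) = 1/(2π·0.535·24.0) = 0.01240 m·K/W
ΣR = 2.654 m·K/W
ΔT = Q'·ΣR = 134 × 2.654 = 355.6 K
Heat flows outward, so T_out = T_in − ΔT = 377 − 355.6 = 21.4 °C

T_out = 21.4 °C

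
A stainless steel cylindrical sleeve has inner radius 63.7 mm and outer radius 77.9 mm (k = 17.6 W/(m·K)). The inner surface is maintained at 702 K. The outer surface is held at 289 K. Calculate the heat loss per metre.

Q' = 2πk·ΔT/ln(r₂/r₁) = 2π × 17.6 × 413 / ln(0.0779/0.0637) = 2.27×10^5 W/m

Q' = 2.27×10^5 W/m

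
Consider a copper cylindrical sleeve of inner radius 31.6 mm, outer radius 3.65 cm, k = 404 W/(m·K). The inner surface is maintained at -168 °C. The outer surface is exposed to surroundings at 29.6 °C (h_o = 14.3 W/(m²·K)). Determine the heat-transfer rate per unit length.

Treat each layer as a resistance in series:
  R'_copper = ln(0.0365/0.0316)/(2πk) = 0.1442/(2π·404) = 5.679×10^-5 m·K/W
  R'_conv,out = 1/(2πr h) = 1/(2π·0.0365·14.3) = 0.3049 m·K/W
ΣR = 5.679×10^-5 + 0.3049 = 0.3050 m·K/W
Q' = ΔT/ΣR = (-168 °C − 29.6 °C)/0.3050 = -648 W/m
(Negative Q' ⇒ heat flows inward; heat gain = 648 W/m.)

Q' = 648 W/m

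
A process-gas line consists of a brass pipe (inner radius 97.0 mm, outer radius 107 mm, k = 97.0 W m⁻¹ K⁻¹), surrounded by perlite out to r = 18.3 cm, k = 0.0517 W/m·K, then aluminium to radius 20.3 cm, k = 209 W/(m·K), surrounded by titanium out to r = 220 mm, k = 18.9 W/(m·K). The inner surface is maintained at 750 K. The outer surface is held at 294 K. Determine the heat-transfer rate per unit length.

Q' = 276 W/m

Resistance network (inner→outer):
  R'_brass = ln(0.107/0.0970)/(2πk) = 0.09812/(2π·97.0) = 1.610×10^-4 m·K/W
  R'_perlite = ln(0.183/0.107)/(2πk) = 0.5367/(2π·0.0517) = 1.652 m·K/W
  R'_aluminium = ln(0.203/0.183)/(2πk) = 0.1037/(2π·209) = 7.898×10^-5 m·K/W
  R'_titanium = ln(0.220/0.203)/(2πk) = 0.08042/(2π·18.9) = 6.772×10^-4 m·K/W
ΣR = 1.610×10^-4 + 1.652 + 7.898×10^-5 + 6.772×10^-4 = 1.653 m·K/W
Q' = ΔT/ΣR = (750 K − 294 K)/1.653 = 276 W/m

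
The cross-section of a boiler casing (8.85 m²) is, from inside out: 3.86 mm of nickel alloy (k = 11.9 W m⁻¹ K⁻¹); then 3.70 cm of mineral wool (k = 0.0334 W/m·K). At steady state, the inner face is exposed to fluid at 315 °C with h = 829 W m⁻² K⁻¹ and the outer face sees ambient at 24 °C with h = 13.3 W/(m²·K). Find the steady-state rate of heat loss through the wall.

Q = 2.17 kW

Resistance network (inner→outer):
  R_conv,in = 1/(hA) = 1/(829·8.85) = 1.363×10^-4 K/W
  R_nickel alloy = L/(kA) = 0.00386/(11.9·8.85) = 3.665×10^-5 K/W
  R_mineral wool = L/(kA) = 0.0370/(0.0334·8.85) = 0.1252 K/W
  R_conv,out = 1/(hA) = 1/(13.3·8.85) = 0.008496 K/W
ΣR = 1.363×10^-4 + 3.665×10^-5 + 0.1252 + 0.008496 = 0.1339 K/W
Q = ΔT/ΣR = (315 °C − 24 °C)/0.1339 = 2170 W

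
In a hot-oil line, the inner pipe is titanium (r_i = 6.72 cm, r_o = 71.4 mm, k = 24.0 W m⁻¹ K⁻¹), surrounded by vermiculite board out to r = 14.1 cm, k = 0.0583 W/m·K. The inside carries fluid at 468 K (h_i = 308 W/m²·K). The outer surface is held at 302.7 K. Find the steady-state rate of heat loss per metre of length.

Resistance network (inner→outer):
  R'_conv,in = 1/(2πr h) = 1/(2π·0.0672·308) = 0.007690 m·K/W
  R'_titanium = ln(0.0714/0.0672)/(2πk) = 0.06062/(2π·24.0) = 4.020×10^-4 m·K/W
  R'_vermiculite board = ln(0.141/0.0714)/(2πk) = 0.6805/(2π·0.0583) = 1.858 m·K/W
ΣR = 0.007690 + 4.020×10^-4 + 1.858 = 1.866 m·K/W
Q' = ΔT/ΣR = (468 K − 302.7 K)/1.866 = 88.6 W/m

Q' = 88.6 W/m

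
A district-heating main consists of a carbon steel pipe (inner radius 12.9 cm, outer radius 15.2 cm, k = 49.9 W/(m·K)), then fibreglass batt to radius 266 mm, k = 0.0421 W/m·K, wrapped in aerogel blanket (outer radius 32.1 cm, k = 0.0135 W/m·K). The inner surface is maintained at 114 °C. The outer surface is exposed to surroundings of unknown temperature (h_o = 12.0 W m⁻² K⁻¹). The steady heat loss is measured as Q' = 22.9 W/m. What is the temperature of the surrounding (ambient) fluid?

Sum the resistances:
  R'_carbon steel = ln(0.152/0.129)/(2πk) = 0.1641/(2π·49.9) = 5.233×10^-4 m·K/W
  R'_fibreglass batt = ln(0.266/0.152)/(2πk) = 0.5596/(2π·0.0421) = 2.116 m·K/W
  R'_aerogel blanket = ln(0.321/0.266)/(2πk) = 0.1879/(2π·0.0135) = 2.216 m·K/W
  R'_conv,out = 1/(2πr h) = 1/(2π·0.321·12.0) = 0.04132 m·K/W
ΣR = 4.373 m·K/W
ΔT = Q'·ΣR = 22.9 × 4.373 = 100.1 K
Heat flows outward, so T_out = T_in − ΔT = 114 − 100.1 = 13.9 °C

T_out = 13.9 °C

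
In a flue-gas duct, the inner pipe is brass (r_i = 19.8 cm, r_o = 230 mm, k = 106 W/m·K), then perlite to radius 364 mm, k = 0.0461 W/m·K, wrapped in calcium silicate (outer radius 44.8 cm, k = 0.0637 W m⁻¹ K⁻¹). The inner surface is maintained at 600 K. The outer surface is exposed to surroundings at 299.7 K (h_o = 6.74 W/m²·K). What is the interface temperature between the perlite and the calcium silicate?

Resistance network (inner→outer):
  R'_brass = ln(0.230/0.198)/(2πk) = 0.1498/(2π·106) = 2.249×10^-4 m·K/W
  R'_perlite = ln(0.364/0.230)/(2πk) = 0.4591/(2π·0.0461) = 1.585 m·K/W
  R'_calcium silicate = ln(0.448/0.364)/(2πk) = 0.2076/(2π·0.0637) = 0.5188 m·K/W
  R'_conv,out = 1/(2πr h) = 1/(2π·0.448·6.74) = 0.05271 m·K/W
ΣR = 2.249×10^-4 + 1.585 + 0.5188 + 0.05271 = 2.157 m·K/W
Q' = ΔT/ΣR = (600 K − 299.7 K)/2.157 = 139.2 W/m
From the inner boundary to the perlite/calcium silicate interface, ΣR_partial = 1.585 m·K/W.
T_interface = T_in − Q'·ΣR_partial = 600 K − (139.2)(1.585) = 379 K

T = 379 K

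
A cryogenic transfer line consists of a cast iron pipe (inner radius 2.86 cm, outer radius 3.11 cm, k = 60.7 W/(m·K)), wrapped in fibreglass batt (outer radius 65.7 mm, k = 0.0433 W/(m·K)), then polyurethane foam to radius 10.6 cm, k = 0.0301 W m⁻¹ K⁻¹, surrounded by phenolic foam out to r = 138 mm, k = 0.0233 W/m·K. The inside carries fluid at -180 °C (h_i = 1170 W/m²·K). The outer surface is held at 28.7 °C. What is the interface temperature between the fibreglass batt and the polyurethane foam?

Series thermal resistances, inner to outer:
  R'_conv,in = 1/(2πr h) = 1/(2π·0.0286·1170) = 0.004756 m·K/W
  R'_cast iron = ln(0.0311/0.0286)/(2πk) = 0.08380/(2π·60.7) = 2.197×10^-4 m·K/W
  R'_fibreglass batt = ln(0.0657/0.0311)/(2πk) = 0.7479/(2π·0.0433) = 2.749 m·K/W
  R'_polyurethane foam = ln(0.106/0.0657)/(2πk) = 0.4783/(2π·0.0301) = 2.529 m·K/W
  R'_phenolic foam = ln(0.138/0.106)/(2πk) = 0.2638/(2π·0.0233) = 1.802 m·K/W
ΣR = 0.004756 + 2.197×10^-4 + 2.749 + 2.529 + 1.802 = 7.085 m·K/W
Q' = ΔT/ΣR = (-180 °C − 28.7 °C)/7.085 = -29.46 W/m
From the inner boundary to the fibreglass batt/polyurethane foam interface, ΣR_partial = 2.754 m·K/W.
T_interface = T_in − Q'·ΣR_partial = -180 °C − (-29.46)(2.754) = -98.9 °C

T = -98.9 °C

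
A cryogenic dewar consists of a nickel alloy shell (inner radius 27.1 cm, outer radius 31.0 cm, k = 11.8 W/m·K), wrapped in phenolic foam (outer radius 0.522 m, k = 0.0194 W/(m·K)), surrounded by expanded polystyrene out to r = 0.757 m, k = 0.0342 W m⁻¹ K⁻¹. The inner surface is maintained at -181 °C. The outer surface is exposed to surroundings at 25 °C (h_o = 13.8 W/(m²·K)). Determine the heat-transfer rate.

Series thermal resistances, inner to outer:
  R_nickel alloy = (1/0.271 − 1/0.310)/(4πk) = 0.4642/(4π·11.8) = 0.003131 K/W
  R_phenolic foam = (1/0.310 − 1/0.522)/(4πk) = 1.310/(4π·0.0194) = 5.374 K/W
  R_expanded polystyrene = (1/0.522 − 1/0.757)/(4πk) = 0.5947/(4π·0.0342) = 1.384 K/W
  R_conv,out = 1/(4πr²h) = 1/(4π·0.757²·13.8) = 0.01006 K/W
ΣR = 0.003131 + 5.374 + 1.384 + 0.01006 = 6.771 K/W
Q = ΔT/ΣR = (-181 °C − 25 °C)/6.771 = -30.4 W
(Negative Q ⇒ heat flows inward; heat gain = 30.4 W.)

Q = 30.4 W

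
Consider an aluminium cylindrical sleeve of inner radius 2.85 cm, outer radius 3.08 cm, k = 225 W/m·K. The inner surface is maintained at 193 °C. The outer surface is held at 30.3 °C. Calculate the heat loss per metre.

Q' = 2πk·ΔT/ln(r₂/r₁) = 2π × 225 × 162.7 / ln(0.0308/0.0285) = 2.96×10^6 W/m

Q' = 2.96×10^6 W/m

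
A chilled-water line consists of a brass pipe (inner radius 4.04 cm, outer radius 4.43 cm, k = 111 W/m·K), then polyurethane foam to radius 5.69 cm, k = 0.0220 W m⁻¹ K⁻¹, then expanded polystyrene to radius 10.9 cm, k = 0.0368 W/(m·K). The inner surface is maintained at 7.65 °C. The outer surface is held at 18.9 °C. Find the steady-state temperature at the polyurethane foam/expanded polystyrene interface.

Resistance network (inner→outer):
  R'_brass = ln(0.0443/0.0404)/(2πk) = 0.09215/(2π·111) = 1.321×10^-4 m·K/W
  R'_polyurethane foam = ln(0.0569/0.0443)/(2πk) = 0.2503/(2π·0.0220) = 1.811 m·K/W
  R'_expanded polystyrene = ln(0.109/0.0569)/(2πk) = 0.6501/(2π·0.0368) = 2.811 m·K/W
ΣR = 1.321×10^-4 + 1.811 + 2.811 = 4.622 m·K/W
Q' = ΔT/ΣR = (7.65 °C − 18.9 °C)/4.622 = -2.434 W/m
From the inner boundary to the polyurethane foam/expanded polystyrene interface, ΣR_partial = 1.811 m·K/W.
T_interface = T_in − Q'·ΣR_partial = 7.65 °C − (-2.434)(1.811) = 12.1 °C

T = 12.1 °C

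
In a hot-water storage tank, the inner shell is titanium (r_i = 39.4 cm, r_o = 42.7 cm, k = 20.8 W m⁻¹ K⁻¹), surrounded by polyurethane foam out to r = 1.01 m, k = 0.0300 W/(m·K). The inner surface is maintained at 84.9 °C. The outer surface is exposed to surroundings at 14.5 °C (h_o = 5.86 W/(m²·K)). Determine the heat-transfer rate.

Resistance network (inner→outer):
  R_titanium = (1/0.394 − 1/0.427)/(4πk) = 0.1962/(4π·20.8) = 7.504×10^-4 K/W
  R_polyurethane foam = (1/0.427 − 1/1.01)/(4πk) = 1.352/(4π·0.0300) = 3.586 K/W
  R_conv,out = 1/(4πr²h) = 1/(4π·1.01²·5.86) = 0.01331 K/W
ΣR = 7.504×10^-4 + 3.586 + 0.01331 = 3.600 K/W
Q = ΔT/ΣR = (84.9 °C − 14.5 °C)/3.600 = 19.6 W

Q = 19.6 W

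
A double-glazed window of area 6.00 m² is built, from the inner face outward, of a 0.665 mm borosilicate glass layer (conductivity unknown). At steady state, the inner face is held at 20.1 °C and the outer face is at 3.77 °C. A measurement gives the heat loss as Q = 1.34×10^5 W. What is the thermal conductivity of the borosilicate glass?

ΣR = ΔT/Q = |20.1 − 3.77|/1.34×10^5 = 1.219×10^-4 K/W
L/(kA) = 1.219×10^-4 ⇒ k = 6.65×10^-4/(1.219×10^-4·6.00) = 0.909 W/m·K

k = 0.909 W/m·K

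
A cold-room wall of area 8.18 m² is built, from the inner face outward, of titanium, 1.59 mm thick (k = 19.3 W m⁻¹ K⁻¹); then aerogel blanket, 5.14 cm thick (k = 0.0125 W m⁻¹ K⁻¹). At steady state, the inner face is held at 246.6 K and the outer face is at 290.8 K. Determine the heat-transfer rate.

Q = 87.9 W

Resistance network (inner→outer):
  R_titanium = L/(kA) = 0.00159/(19.3·8.18) = 1.007×10^-5 K/W
  R_aerogel blanket = L/(kA) = 0.0514/(0.0125·8.18) = 0.5027 K/W
ΣR = 1.007×10^-5 + 0.5027 = 0.5027 K/W
Q = ΔT/ΣR = (246.6 K − 290.8 K)/0.5027 = -87.9 W
(Negative Q ⇒ heat flows inward; heat gain = 87.9 W.)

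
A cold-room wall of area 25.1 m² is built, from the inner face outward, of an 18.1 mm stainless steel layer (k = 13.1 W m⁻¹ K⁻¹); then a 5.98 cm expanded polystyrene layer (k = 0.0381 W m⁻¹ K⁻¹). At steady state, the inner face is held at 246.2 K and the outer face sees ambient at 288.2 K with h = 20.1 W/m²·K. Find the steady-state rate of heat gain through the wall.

Series thermal resistances, inner to outer:
  R_stainless steel = L/(kA) = 0.0181/(13.1·25.1) = 5.505×10^-5 K/W
  R_expanded polystyrene = L/(kA) = 0.0598/(0.0381·25.1) = 0.06253 K/W
  R_conv,out = 1/(hA) = 1/(20.1·25.1) = 0.001982 K/W
ΣR = 5.505×10^-5 + 0.06253 + 0.001982 = 0.06457 K/W
Q = ΔT/ΣR = (246.2 K − 288.2 K)/0.06457 = -650 W
(Negative Q ⇒ heat flows inward; heat gain = 650 W.)

Q = 650 W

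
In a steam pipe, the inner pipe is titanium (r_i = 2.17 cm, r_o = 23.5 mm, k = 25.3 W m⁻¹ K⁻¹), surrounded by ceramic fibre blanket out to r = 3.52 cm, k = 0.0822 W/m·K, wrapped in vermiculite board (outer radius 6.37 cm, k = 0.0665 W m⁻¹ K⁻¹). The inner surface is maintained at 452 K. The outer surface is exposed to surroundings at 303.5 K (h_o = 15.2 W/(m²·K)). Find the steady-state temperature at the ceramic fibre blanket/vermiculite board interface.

Treat each layer as a resistance in series:
  R'_titanium = ln(0.0235/0.0217)/(2πk) = 0.07969/(2π·25.3) = 5.013×10^-4 m·K/W
  R'_ceramic fibre blanket = ln(0.0352/0.0235)/(2πk) = 0.4040/(2π·0.0822) = 0.7823 m·K/W
  R'_vermiculite board = ln(0.0637/0.0352)/(2πk) = 0.5931/(2π·0.0665) = 1.420 m·K/W
  R'_conv,out = 1/(2πr h) = 1/(2π·0.0637·15.2) = 0.1644 m·K/W
ΣR = 5.013×10^-4 + 0.7823 + 1.420 + 0.1644 = 2.367 m·K/W
Q' = ΔT/ΣR = (452 K − 303.5 K)/2.367 = 62.74 W/m
From the inner boundary to the ceramic fibre blanket/vermiculite board interface, ΣR_partial = 0.7828 m·K/W.
T_interface = T_in − Q'·ΣR_partial = 452 K − (62.74)(0.7828) = 403 K

T = 403 K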